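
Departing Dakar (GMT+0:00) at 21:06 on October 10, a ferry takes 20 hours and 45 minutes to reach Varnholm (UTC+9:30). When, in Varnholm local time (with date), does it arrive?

Varnholm is 9:30 ahead of Dakar.
After 20 hours and 45 minutes it is 17:51 (Oct 11) in Dakar.
Shift by the zone difference: 17:51 + 9:30 = 03:21 on Oct 12 in Varnholm.

03:21 on October 12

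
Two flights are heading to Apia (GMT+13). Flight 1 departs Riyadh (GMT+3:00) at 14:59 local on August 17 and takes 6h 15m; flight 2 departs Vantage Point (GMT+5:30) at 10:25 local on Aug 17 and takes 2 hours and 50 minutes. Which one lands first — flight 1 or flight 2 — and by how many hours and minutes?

the second, by 10 hours 29 minutes

Flight 1 in UTC: 14:59 − 3:00 = 11:59 on Aug 17.
+6 hours 15 minutes → arrive 18:14 UTC on Aug 17.
Flight 2 in UTC: 10:25 − 5:30 = 04:55 on Aug 17.
+2 hours and 50 minutes → arrive 07:45 UTC on Aug 17.
Flight 2 lands earlier by 10 hours 29 minutes.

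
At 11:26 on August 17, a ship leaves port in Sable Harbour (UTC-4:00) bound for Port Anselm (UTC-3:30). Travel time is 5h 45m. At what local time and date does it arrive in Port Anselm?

Port Anselm is 0:30 ahead of Sable Harbour.
After 5 hours and 45 minutes it is 17:11 in Sable Harbour.
Shift by the zone difference: 17:11 + 0:30 = 17:41 on Aug 17 in Port Anselm.

17:41 on August 17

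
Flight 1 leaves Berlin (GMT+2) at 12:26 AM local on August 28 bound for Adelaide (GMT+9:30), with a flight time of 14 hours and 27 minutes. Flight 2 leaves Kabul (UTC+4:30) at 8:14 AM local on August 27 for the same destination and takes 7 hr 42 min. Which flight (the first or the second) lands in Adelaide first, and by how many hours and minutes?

the second, by 25 hours 27 minutes

Flight 1 in UTC: 12:26 AM − 2:00 = 10:26 PM on Aug 27.
+14 hours 27 minutes → arrive 12:53 PM UTC on Aug 28.
Flight 2 in UTC: 8:14 AM − 4:30 = 3:44 AM on Aug 27.
+7 hours 42 minutes → arrive 11:26 AM UTC on Aug 27.
Flight 2 lands earlier by 25 hours 27 minutes.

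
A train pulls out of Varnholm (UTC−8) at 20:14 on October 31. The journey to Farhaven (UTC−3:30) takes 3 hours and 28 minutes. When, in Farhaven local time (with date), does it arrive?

04:12 on Nov 1

Convert departure to UTC: 20:14 + 8:00 = 04:14 UTC on Nov 1.
Add 3 hours 28 minutes travel time → 07:42 UTC.
Farhaven is UTC−3:30, so local arrival = 07:42 − 3:30 = 04:12 on Nov 1.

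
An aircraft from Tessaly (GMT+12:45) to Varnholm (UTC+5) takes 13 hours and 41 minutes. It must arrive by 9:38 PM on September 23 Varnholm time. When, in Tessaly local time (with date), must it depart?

Target arrival in UTC: 9:38 PM − 5:00 = 4:38 PM on Sep 23.
Subtract 13 hours and 41 minutes → departure 2:57 AM UTC on Sep 23.
Tessaly is UTC+12:45: 2:57 AM + 12:45 = 3:42 PM on Sep 23.

3:42 PM on September 23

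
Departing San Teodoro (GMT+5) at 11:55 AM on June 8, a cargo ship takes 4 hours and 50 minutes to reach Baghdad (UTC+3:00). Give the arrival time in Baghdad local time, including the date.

Baghdad is 2:00 behind San Teodoro.
After 4 hours and 50 minutes it is 4:45 PM in San Teodoro.
Shift by the zone difference: 4:45 PM − 2:00 = 2:45 PM on Jun 8 in Baghdad.

2:45 PM on Jun 8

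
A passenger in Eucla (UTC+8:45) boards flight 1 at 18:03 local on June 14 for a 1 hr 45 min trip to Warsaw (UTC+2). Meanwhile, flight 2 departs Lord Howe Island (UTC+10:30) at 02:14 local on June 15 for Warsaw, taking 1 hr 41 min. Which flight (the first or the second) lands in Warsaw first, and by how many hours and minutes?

the first, by 6 hours 22 minutes

Flight 1 in UTC: 18:03 − 8:45 = 09:18 on Jun 14.
+1 hour 45 minutes → arrive 11:03 UTC on Jun 14.
Flight 2 in UTC: 02:14 − 10:30 = 15:44 on Jun 14.
+1 hour and 41 minutes → arrive 17:25 UTC on Jun 14.
Flight 1 lands earlier by 6 hours 22 minutes.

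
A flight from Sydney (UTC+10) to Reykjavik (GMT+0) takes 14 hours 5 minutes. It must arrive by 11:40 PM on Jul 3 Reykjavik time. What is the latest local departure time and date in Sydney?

Target arrival is already UTC: 11:40 PM on Jul 3.
Subtract 14 hours 5 minutes → departure 9:35 AM UTC on Jul 3.
Sydney is UTC+10:00: 9:35 AM + 10:00 = 7:35 PM on Jul 3.

7:35 PM on July 3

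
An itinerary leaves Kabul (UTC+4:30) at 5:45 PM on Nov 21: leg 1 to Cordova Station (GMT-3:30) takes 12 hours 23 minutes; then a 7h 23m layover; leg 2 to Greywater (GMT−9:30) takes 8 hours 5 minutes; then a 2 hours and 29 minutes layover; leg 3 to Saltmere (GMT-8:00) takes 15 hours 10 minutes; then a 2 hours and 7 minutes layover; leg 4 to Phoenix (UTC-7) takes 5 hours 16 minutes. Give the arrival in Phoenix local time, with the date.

11:08 AM on November 23

Convert departure to UTC: 5:45 PM − 4:30 = 1:15 PM UTC on Nov 21.
Add 12 hours and 23 minutes leg 1 → 1:38 AM UTC (Nov 22).
Add 7 hours and 23 minutes layover in Cordova Station → 9:01 AM UTC.
Add 8 hours and 5 minutes leg 2 → 5:06 PM UTC.
Add 2 hours and 29 minutes layover in Greywater → 7:35 PM UTC.
Add 15 hours and 10 minutes leg 3 → 10:45 AM UTC (Nov 23).
Add 2 hours 7 minutes layover in Saltmere → 12:52 PM UTC.
Add 5 hours 16 minutes leg 4 → 6:08 PM UTC.
Phoenix is UTC−7:00, so local arrival = 6:08 PM − 7:00 = 11:08 AM on Nov 23.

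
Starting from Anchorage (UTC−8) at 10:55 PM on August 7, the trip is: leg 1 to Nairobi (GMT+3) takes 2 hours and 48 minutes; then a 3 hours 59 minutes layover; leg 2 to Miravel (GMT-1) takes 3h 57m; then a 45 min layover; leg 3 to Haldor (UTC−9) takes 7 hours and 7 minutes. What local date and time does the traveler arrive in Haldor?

Convert departure to UTC: 10:55 PM + 8:00 = 6:55 AM UTC on Aug 8.
Add 2 hours and 48 minutes leg 1 → 9:43 AM UTC.
Add 3 hours 59 minutes layover in Nairobi → 1:42 PM UTC.
Add 3 hours 57 minutes leg 2 → 5:39 PM UTC.
Add 45 minutes layover in Miravel → 6:24 PM UTC.
Add 7 hours and 7 minutes leg 3 → 1:31 AM UTC (Aug 9).
Haldor is UTC−9:00, so local arrival = 1:31 AM − 9:00 = 4:31 PM on Aug 8.

4:31 PM on August 8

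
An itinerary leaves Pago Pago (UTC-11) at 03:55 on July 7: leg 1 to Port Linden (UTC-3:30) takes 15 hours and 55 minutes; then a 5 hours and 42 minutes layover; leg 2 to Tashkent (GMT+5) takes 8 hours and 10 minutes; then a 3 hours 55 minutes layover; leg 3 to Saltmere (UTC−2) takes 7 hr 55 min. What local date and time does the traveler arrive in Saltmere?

Convert departure to UTC: 03:55 + 11:00 = 14:55 UTC on Jul 7.
Add 15 hours and 55 minutes leg 1 → 06:50 UTC (Jul 8).
Add 5 hours 42 minutes layover in Port Linden → 12:32 UTC.
Add 8 hours and 10 minutes leg 2 → 20:42 UTC.
Add 3 hours and 55 minutes layover in Tashkent → 00:37 UTC (Jul 9).
Add 7 hours and 55 minutes leg 3 → 08:32 UTC.
Saltmere is UTC−2:00, so local arrival = 08:32 − 2:00 = 06:32 on Jul 9.

06:32 on July 9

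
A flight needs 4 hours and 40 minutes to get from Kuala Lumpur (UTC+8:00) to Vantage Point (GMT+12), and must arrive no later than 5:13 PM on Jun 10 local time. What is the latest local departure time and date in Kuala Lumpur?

Target arrival in UTC: 5:13 PM − 12:00 = 5:13 AM on Jun 10.
Subtract 4 hours and 40 minutes → departure 12:33 AM UTC on Jun 10.
Kuala Lumpur is UTC+8:00: 12:33 AM + 8:00 = 8:33 AM on Jun 10.

8:33 AM on June 10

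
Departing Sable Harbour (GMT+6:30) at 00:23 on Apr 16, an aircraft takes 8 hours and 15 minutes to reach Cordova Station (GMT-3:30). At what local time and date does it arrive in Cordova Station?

22:38 on April 15

Cordova Station is 10:00 behind Sable Harbour.
After 8 hours and 15 minutes it is 08:38 in Sable Harbour.
Shift by the zone difference: 08:38 − 10:00 = 22:38 on Apr 15 in Cordova Station.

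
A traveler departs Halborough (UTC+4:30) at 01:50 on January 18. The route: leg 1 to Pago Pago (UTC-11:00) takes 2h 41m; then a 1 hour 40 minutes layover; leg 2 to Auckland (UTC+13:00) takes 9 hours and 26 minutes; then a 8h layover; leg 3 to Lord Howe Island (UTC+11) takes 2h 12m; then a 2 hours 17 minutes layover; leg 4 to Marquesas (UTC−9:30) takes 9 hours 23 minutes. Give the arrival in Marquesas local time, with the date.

Convert departure to UTC: 01:50 − 4:30 = 21:20 UTC on Jan 17.
Add 2 hours and 41 minutes leg 1 → 00:01 UTC (Jan 18).
Add 1 hour and 40 minutes layover in Pago Pago → 01:41 UTC.
Add 9 hours 26 minutes leg 2 → 11:07 UTC.
Add 8 hours layover in Auckland → 19:07 UTC.
Add 2 hours and 12 minutes leg 3 → 21:19 UTC.
Add 2 hours 17 minutes layover in Lord Howe Island → 23:36 UTC.
Add 9 hours and 23 minutes leg 4 → 08:59 UTC (Jan 19).
Marquesas is UTC−9:30, so local arrival = 08:59 − 9:30 = 23:29 on Jan 18.

23:29 on Jan 18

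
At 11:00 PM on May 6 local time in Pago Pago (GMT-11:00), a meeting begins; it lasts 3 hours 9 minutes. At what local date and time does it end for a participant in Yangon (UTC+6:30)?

7:39 PM on May 7

Convert start to UTC: 11:00 PM + 11:00 = 10:00 AM UTC on May 7.
Add 3 hours 9 minutes duration → 1:09 PM UTC.
Yangon is UTC+6:30, so local end time = 1:09 PM + 6:30 = 7:39 PM on May 7.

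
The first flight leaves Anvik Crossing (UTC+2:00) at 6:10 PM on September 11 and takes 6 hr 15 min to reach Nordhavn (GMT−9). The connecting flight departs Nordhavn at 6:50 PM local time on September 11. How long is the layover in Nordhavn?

5 hours 25 minutes

Convert departure to UTC: 6:10 PM − 2:00 = 4:10 PM UTC on Sep 11.
Add 6 hours and 15 minutes flight time → 10:25 PM UTC.
Nordhavn is UTC−9:00, so local arrival = 10:25 PM − 9:00 = 1:25 PM on Sep 11.
Layover = 6:50 PM − 1:25 PM = 5 hours 25 minutes.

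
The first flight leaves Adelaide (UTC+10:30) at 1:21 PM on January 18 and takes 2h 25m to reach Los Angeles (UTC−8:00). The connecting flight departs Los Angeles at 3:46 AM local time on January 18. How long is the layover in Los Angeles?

6 hours 30 minutes

Convert departure to UTC: 1:21 PM − 10:30 = 2:51 AM UTC on Jan 18.
Add 2 hours and 25 minutes flight time → 5:16 AM UTC.
Los Angeles is UTC−8:00, so local arrival = 5:16 AM − 8:00 = 9:16 PM on Jan 17.
Layover = 3:46 AM − 9:16 PM (+1 day) = 6 hours 30 minutes.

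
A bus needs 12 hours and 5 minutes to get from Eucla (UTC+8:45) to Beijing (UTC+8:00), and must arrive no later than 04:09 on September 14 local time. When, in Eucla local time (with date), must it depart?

16:49 on September 13

Target arrival in UTC: 04:09 − 8:00 = 20:09 on Sep 13.
Subtract 12 hours 5 minutes → departure 08:04 UTC on Sep 13.
Eucla is UTC+8:45: 08:04 + 8:45 = 16:49 on Sep 13.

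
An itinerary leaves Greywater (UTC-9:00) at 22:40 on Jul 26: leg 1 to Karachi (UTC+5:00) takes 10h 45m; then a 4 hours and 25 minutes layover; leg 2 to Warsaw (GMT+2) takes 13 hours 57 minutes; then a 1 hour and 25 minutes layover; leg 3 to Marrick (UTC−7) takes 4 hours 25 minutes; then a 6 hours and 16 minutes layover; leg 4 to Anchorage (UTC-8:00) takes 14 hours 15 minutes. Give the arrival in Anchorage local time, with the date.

Convert departure to UTC: 22:40 + 9:00 = 07:40 UTC on Jul 27.
Add 10 hours and 45 minutes leg 1 → 18:25 UTC.
Add 4 hours and 25 minutes layover in Karachi → 22:50 UTC.
Add 13 hours 57 minutes leg 2 → 12:47 UTC (Jul 28).
Add 1 hour and 25 minutes layover in Warsaw → 14:12 UTC.
Add 4 hours and 25 minutes leg 3 → 18:37 UTC.
Add 6 hours and 16 minutes layover in Marrick → 00:53 UTC (Jul 29).
Add 14 hours and 15 minutes leg 4 → 15:08 UTC.
Anchorage is UTC−8:00, so local arrival = 15:08 − 8:00 = 07:08 on Jul 29.

07:08 on July 29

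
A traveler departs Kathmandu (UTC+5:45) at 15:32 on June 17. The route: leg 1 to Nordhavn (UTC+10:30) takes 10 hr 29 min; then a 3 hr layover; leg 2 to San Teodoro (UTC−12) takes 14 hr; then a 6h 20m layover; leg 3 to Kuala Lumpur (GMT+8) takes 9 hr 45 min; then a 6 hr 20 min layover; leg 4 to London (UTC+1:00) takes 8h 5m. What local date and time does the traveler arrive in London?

Convert departure to UTC: 15:32 − 5:45 = 09:47 UTC on Jun 17.
Add 10 hours and 29 minutes leg 1 → 20:16 UTC.
Add 3 hours layover in Nordhavn → 23:16 UTC.
Add 14 hours leg 2 → 13:16 UTC (Jun 18).
Add 6 hours and 20 minutes layover in San Teodoro → 19:36 UTC.
Add 9 hours 45 minutes leg 3 → 05:21 UTC (Jun 19).
Add 6 hours and 20 minutes layover in Kuala Lumpur → 11:41 UTC.
Add 8 hours and 5 minutes leg 4 → 19:46 UTC.
London is UTC+1:00, so local arrival = 19:46 + 1:00 = 20:46 on Jun 19.

20:46 on June 19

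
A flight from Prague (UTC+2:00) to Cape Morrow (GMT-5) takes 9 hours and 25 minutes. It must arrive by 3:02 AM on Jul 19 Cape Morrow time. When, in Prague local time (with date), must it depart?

Target arrival in UTC: 3:02 AM + 5:00 = 8:02 AM on Jul 19.
Subtract 9 hours 25 minutes → departure 10:37 PM UTC on Jul 18.
Prague is UTC+2:00: 10:37 PM + 2:00 = 12:37 AM on Jul 19.

12:37 AM on July 19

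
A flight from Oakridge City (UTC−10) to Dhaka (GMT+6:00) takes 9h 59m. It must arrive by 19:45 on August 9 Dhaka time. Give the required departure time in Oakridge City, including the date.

17:46 on August 8

Target arrival in UTC: 19:45 − 6:00 = 13:45 on Aug 9.
Subtract 9 hours 59 minutes → departure 03:46 UTC on Aug 9.
Oakridge City is UTC−10:00: 03:46 − 10:00 = 17:46 on Aug 8.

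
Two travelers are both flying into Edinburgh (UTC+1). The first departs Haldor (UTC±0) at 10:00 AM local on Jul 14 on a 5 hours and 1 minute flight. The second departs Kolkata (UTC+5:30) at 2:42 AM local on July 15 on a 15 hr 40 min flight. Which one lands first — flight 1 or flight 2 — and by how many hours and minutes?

Flight 1 departs at 10:00 AM UTC (Jul 14).
+5 hours 1 minute → arrive 3:01 PM UTC on Jul 14.
Flight 2 in UTC: 2:42 AM − 5:30 = 9:12 PM on Jul 14.
+15 hours and 40 minutes → arrive 12:52 PM UTC on Jul 15.
Flight 1 lands earlier by 21 hours 51 minutes.

the first, by 21 hours 51 minutes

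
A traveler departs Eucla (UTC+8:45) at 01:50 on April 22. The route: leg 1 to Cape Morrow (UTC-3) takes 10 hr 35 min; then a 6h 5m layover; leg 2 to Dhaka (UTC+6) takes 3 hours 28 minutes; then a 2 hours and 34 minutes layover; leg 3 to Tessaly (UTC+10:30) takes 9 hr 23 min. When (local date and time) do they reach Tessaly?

Convert departure to UTC: 01:50 − 8:45 = 17:05 UTC on Apr 21.
Add 10 hours and 35 minutes leg 1 → 03:40 UTC (Apr 22).
Add 6 hours 5 minutes layover in Cape Morrow → 09:45 UTC.
Add 3 hours and 28 minutes leg 2 → 13:13 UTC.
Add 2 hours and 34 minutes layover in Dhaka → 15:47 UTC.
Add 9 hours and 23 minutes leg 3 → 01:10 UTC (Apr 23).
Tessaly is UTC+10:30, so local arrival = 01:10 + 10:30 = 11:40 on Apr 23.

11:40 on April 23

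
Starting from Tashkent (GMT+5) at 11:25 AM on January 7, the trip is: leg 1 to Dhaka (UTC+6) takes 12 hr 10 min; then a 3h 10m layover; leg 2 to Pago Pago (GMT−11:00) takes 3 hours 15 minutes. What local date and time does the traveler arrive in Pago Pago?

2:00 PM on January 7

Convert departure to UTC: 11:25 AM − 5:00 = 6:25 AM UTC on Jan 7.
Add 12 hours and 10 minutes leg 1 → 6:35 PM UTC.
Add 3 hours 10 minutes layover in Dhaka → 9:45 PM UTC.
Add 3 hours 15 minutes leg 2 → 1:00 AM UTC (Jan 8).
Pago Pago is UTC−11:00, so local arrival = 1:00 AM − 11:00 = 2:00 PM on Jan 7.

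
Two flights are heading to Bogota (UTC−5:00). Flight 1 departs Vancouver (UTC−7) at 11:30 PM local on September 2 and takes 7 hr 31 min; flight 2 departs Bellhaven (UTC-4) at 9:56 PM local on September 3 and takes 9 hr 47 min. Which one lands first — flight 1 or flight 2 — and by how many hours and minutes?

the first, by 21 hours 42 minutes

Flight 1 in UTC: 11:30 PM + 7:00 = 6:30 AM on Sep 3.
+7 hours 31 minutes → arrive 2:01 PM UTC on Sep 3.
Flight 2 in UTC: 9:56 PM + 4:00 = 1:56 AM on Sep 4.
+9 hours 47 minutes → arrive 11:43 AM UTC on Sep 4.
Flight 1 lands earlier by 21 hours 42 minutes.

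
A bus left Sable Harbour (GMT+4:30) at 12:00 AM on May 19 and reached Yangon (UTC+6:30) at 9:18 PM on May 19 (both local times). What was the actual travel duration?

19 hours 18 minutes

Yangon is 2:00 ahead of Sable Harbour.
Clock-face elapsed time (ignoring zones) is 21 hours 18 minutes.
Actual elapsed = 21 hours 18 minutes − 2:00 = 19 hours 18 minutes.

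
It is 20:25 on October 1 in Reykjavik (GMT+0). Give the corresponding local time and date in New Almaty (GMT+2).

Reykjavik is UTC+0 so that is 20:25 UTC.
New Almaty is UTC+2:00: 20:25 + 2:00 = 22:25 on Oct 1.

22:25 on October 1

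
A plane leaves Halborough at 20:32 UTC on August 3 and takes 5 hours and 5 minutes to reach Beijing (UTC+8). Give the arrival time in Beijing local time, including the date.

Departure is given in UTC: 20:32 on Aug 3.
Add 5 hours 5 minutes → 01:37 UTC (Aug 4).
Beijing is UTC+8:00: 01:37 + 8:00 = 09:37 on Aug 4.

09:37 on August 4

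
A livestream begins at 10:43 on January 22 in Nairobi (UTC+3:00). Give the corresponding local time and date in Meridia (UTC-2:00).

05:43 on January 22

In UTC: 10:43 − 3:00 = 07:43 on Jan 22.
Meridia is UTC−2:00: 07:43 − 2:00 = 05:43 on Jan 22.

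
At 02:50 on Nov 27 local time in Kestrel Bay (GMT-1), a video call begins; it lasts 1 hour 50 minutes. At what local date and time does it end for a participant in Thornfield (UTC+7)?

12:40 on November 27

Convert start to UTC: 02:50 + 1:00 = 03:50 UTC on Nov 27.
Add 1 hour 50 minutes duration → 05:40 UTC.
Thornfield is UTC+7:00, so local end time = 05:40 + 7:00 = 12:40 on Nov 27.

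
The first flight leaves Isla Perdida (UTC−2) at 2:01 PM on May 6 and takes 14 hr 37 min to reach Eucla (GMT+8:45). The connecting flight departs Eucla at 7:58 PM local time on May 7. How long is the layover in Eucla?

4 hours 35 minutes

Convert departure to UTC: 2:01 PM + 2:00 = 4:01 PM UTC on May 6.
Add 14 hours 37 minutes flight time → 6:38 AM UTC (May 7).
Eucla is UTC+8:45, so local arrival = 6:38 AM + 8:45 = 3:23 PM on May 7.
Layover = 7:58 PM − 3:23 PM = 4 hours 35 minutes.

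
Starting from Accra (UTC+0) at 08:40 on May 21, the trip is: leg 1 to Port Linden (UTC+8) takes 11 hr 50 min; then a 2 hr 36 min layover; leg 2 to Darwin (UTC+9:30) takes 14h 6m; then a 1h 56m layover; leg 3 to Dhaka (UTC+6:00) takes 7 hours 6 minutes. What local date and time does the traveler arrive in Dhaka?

04:14 on May 23

Accra is at UTC+0, so departure is already 08:40 UTC on May 21.
Add 11 hours and 50 minutes leg 1 → 20:30 UTC.
Add 2 hours and 36 minutes layover in Port Linden → 23:06 UTC.
Add 14 hours and 6 minutes leg 2 → 13:12 UTC (May 22).
Add 1 hour 56 minutes layover in Darwin → 15:08 UTC.
Add 7 hours and 6 minutes leg 3 → 22:14 UTC.
Dhaka is UTC+6:00, so local arrival = 22:14 + 6:00 = 04:14 on May 23.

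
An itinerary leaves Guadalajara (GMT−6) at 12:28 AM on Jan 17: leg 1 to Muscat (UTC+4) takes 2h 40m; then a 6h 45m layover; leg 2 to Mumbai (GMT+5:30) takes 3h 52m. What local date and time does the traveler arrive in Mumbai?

Convert departure to UTC: 12:28 AM + 6:00 = 6:28 AM UTC on Jan 17.
Add 2 hours 40 minutes leg 1 → 9:08 AM UTC.
Add 6 hours 45 minutes layover in Muscat → 3:53 PM UTC.
Add 3 hours and 52 minutes leg 2 → 7:45 PM UTC.
Mumbai is UTC+5:30, so local arrival = 7:45 PM + 5:30 = 1:15 AM on Jan 18.

1:15 AM on January 18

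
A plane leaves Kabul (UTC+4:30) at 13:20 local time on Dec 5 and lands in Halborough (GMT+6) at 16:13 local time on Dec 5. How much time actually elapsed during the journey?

Departure in UTC: 13:20 − 4:30 = 08:50 on Dec 5.
Arrival in UTC: 16:13 − 6:00 = 10:13 on Dec 5.
Elapsed = 10:13 − 08:50 = 1 hour 23 minutes.

1 hour 23 minutes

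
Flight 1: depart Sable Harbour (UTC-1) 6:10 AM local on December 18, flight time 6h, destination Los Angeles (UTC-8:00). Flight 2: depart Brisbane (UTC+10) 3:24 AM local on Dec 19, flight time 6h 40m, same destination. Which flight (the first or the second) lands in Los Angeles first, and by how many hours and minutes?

the first, by 10 hours 54 minutes

Flight 1 in UTC: 6:10 AM + 1:00 = 7:10 AM on Dec 18.
+6 hours → arrive 1:10 PM UTC on Dec 18.
Flight 2 in UTC: 3:24 AM − 10:00 = 5:24 PM on Dec 18.
+6 hours and 40 minutes → arrive 12:04 AM UTC on Dec 19.
Flight 1 lands earlier by 10 hours 54 minutes.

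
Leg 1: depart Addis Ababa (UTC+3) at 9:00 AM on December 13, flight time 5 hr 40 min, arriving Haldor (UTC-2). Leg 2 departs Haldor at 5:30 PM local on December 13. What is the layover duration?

Convert departure to UTC: 9:00 AM − 3:00 = 6:00 AM UTC on Dec 13.
Add 5 hours 40 minutes flight time → 11:40 AM UTC.
Haldor is UTC−2:00, so local arrival = 11:40 AM − 2:00 = 9:40 AM on Dec 13.
Layover = 5:30 PM − 9:40 AM = 7 hours 50 minutes.

7 hours 50 minutes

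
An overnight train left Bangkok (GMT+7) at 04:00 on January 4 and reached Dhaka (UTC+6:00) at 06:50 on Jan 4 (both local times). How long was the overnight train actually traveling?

3 hours 50 minutes

Departure in UTC: 04:00 − 7:00 = 21:00 on Jan 3.
Arrival in UTC: 06:50 − 6:00 = 00:50 on Jan 4.
Elapsed = 00:50 − 21:00 (+1 day) = 3 hours 50 minutes.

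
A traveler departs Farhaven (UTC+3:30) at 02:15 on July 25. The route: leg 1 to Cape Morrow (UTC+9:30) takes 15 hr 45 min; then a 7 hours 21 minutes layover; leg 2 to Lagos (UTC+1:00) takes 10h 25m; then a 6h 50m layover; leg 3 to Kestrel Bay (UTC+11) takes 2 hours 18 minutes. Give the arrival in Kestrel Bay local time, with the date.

04:24 on July 27

Convert departure to UTC: 02:15 − 3:30 = 22:45 UTC on Jul 24.
Add 15 hours 45 minutes leg 1 → 14:30 UTC (Jul 25).
Add 7 hours and 21 minutes layover in Cape Morrow → 21:51 UTC.
Add 10 hours 25 minutes leg 2 → 08:16 UTC (Jul 26).
Add 6 hours and 50 minutes layover in Lagos → 15:06 UTC.
Add 2 hours 18 minutes leg 3 → 17:24 UTC.
Kestrel Bay is UTC+11:00, so local arrival = 17:24 + 11:00 = 04:24 on Jul 27.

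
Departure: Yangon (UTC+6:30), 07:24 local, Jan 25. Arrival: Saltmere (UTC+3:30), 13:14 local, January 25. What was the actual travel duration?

8 hours 50 minutes

Departure in UTC: 07:24 − 6:30 = 00:54 on Jan 25.
Arrival in UTC: 13:14 − 3:30 = 09:44 on Jan 25.
Elapsed = 09:44 − 00:54 = 8 hours 50 minutes.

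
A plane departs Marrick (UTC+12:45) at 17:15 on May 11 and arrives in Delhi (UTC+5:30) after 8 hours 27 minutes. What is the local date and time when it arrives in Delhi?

18:27 on May 11

Convert departure to UTC: 17:15 − 12:45 = 04:30 UTC on May 11.
Add 8 hours and 27 minutes travel time → 12:57 UTC.
Delhi is UTC+5:30, so local arrival = 12:57 + 5:30 = 18:27 on May 11.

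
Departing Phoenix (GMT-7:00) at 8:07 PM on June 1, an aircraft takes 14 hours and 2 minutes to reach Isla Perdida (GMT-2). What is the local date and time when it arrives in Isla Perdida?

3:09 PM on June 2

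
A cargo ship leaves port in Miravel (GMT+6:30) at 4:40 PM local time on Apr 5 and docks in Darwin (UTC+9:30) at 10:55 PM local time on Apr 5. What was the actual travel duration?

3 hours 15 minutes

Darwin is 3:00 ahead of Miravel.
Clock-face elapsed time (ignoring zones) is 6 hours 15 minutes.
Actual elapsed = 6 hours 15 minutes − 3:00 = 3 hours 15 minutes.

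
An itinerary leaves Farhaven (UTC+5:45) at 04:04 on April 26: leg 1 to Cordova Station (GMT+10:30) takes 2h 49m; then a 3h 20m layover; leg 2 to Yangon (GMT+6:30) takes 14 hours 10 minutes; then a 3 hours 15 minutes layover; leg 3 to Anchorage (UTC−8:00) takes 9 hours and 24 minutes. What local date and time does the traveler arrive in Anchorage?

Convert departure to UTC: 04:04 − 5:45 = 22:19 UTC on Apr 25.
Add 2 hours 49 minutes leg 1 → 01:08 UTC (Apr 26).
Add 3 hours and 20 minutes layover in Cordova Station → 04:28 UTC.
Add 14 hours 10 minutes leg 2 → 18:38 UTC.
Add 3 hours 15 minutes layover in Yangon → 21:53 UTC.
Add 9 hours and 24 minutes leg 3 → 07:17 UTC (Apr 27).
Anchorage is UTC−8:00, so local arrival = 07:17 − 8:00 = 23:17 on Apr 26.

23:17 on April 26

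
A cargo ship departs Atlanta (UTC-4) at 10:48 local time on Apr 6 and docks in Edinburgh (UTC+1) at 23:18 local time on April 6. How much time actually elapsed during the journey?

Edinburgh is 5:00 ahead of Atlanta.
Clock-face elapsed time (ignoring zones) is 12 hours 30 minutes.
Actual elapsed = 12 hours 30 minutes − 5:00 = 7 hours 30 minutes.

7 hours 30 minutes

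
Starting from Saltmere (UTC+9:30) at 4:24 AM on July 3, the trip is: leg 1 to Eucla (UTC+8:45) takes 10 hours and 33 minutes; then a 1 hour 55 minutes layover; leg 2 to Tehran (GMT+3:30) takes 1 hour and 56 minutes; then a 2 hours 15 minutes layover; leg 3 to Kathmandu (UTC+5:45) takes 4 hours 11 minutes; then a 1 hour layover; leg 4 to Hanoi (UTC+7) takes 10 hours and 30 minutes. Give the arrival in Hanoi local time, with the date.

10:14 AM on July 4

Convert departure to UTC: 4:24 AM − 9:30 = 6:54 PM UTC on Jul 2.
Add 10 hours 33 minutes leg 1 → 5:27 AM UTC (Jul 3).
Add 1 hour and 55 minutes layover in Eucla → 7:22 AM UTC.
Add 1 hour and 56 minutes leg 2 → 9:18 AM UTC.
Add 2 hours and 15 minutes layover in Tehran → 11:33 AM UTC.
Add 4 hours and 11 minutes leg 3 → 3:44 PM UTC.
Add 1 hour layover in Kathmandu → 4:44 PM UTC.
Add 10 hours 30 minutes leg 4 → 3:14 AM UTC (Jul 4).
Hanoi is UTC+7:00, so local arrival = 3:14 AM + 7:00 = 10:14 AM on Jul 4.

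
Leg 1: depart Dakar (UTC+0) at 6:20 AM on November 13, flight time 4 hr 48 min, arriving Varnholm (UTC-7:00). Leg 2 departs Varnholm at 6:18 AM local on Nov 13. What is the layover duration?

Dakar is at UTC+0, so departure is already 6:20 AM UTC on Nov 13.
Add 4 hours 48 minutes flight time → 11:08 AM UTC.
Varnholm is UTC−7:00, so local arrival = 11:08 AM − 7:00 = 4:08 AM on Nov 13.
Layover = 6:18 AM − 4:08 AM = 2 hours 10 minutes.

2 hours 10 minutes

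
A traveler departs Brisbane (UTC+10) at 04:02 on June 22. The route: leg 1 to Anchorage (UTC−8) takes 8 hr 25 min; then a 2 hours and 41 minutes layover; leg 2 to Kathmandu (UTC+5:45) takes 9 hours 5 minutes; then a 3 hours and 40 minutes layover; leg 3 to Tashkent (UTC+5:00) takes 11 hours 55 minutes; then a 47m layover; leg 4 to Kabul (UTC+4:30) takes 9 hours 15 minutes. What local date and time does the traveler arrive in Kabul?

Convert departure to UTC: 04:02 − 10:00 = 18:02 UTC on Jun 21.
Add 8 hours 25 minutes leg 1 → 02:27 UTC (Jun 22).
Add 2 hours 41 minutes layover in Anchorage → 05:08 UTC.
Add 9 hours 5 minutes leg 2 → 14:13 UTC.
Add 3 hours and 40 minutes layover in Kathmandu → 17:53 UTC.
Add 11 hours 55 minutes leg 3 → 05:48 UTC (Jun 23).
Add 47 minutes layover in Tashkent → 06:35 UTC.
Add 9 hours and 15 minutes leg 4 → 15:50 UTC.
Kabul is UTC+4:30, so local arrival = 15:50 + 4:30 = 20:20 on Jun 23.

20:20 on Jun 23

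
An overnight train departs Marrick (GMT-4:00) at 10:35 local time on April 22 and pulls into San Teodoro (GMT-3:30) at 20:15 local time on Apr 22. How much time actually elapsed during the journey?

Departure in UTC: 10:35 + 4:00 = 14:35 on Apr 22.
Arrival in UTC: 20:15 + 3:30 = 23:45 on Apr 22.
Elapsed = 23:45 − 14:35 = 9 hours 10 minutes.

9 hours 10 minutes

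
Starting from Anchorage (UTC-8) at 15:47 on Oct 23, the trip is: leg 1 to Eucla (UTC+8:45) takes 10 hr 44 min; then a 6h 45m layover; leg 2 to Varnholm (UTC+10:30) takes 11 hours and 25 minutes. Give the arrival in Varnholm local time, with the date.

15:11 on October 25

Convert departure to UTC: 15:47 + 8:00 = 23:47 UTC on Oct 23.
Add 10 hours and 44 minutes leg 1 → 10:31 UTC (Oct 24).
Add 6 hours and 45 minutes layover in Eucla → 17:16 UTC.
Add 11 hours 25 minutes leg 2 → 04:41 UTC (Oct 25).
Varnholm is UTC+10:30, so local arrival = 04:41 + 10:30 = 15:11 on Oct 25.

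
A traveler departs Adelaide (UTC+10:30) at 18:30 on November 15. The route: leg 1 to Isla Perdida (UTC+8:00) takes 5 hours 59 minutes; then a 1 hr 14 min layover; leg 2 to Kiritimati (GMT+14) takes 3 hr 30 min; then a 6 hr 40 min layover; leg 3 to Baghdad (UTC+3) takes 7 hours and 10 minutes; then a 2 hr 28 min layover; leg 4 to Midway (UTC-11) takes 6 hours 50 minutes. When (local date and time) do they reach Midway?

Convert departure to UTC: 18:30 − 10:30 = 08:00 UTC on Nov 15.
Add 5 hours 59 minutes leg 1 → 13:59 UTC.
Add 1 hour and 14 minutes layover in Isla Perdida → 15:13 UTC.
Add 3 hours 30 minutes leg 2 → 18:43 UTC.
Add 6 hours 40 minutes layover in Kiritimati → 01:23 UTC (Nov 16).
Add 7 hours and 10 minutes leg 3 → 08:33 UTC.
Add 2 hours and 28 minutes layover in Baghdad → 11:01 UTC.
Add 6 hours and 50 minutes leg 4 → 17:51 UTC.
Midway is UTC−11:00, so local arrival = 17:51 − 11:00 = 06:51 on Nov 16.

06:51 on November 16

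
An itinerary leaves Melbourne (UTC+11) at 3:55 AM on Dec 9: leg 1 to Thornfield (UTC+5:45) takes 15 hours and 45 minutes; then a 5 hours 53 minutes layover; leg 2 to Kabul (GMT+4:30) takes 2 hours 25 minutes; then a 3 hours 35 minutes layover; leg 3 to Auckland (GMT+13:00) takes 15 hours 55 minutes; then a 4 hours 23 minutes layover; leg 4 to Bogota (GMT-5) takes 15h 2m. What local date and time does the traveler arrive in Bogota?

2:53 AM on Dec 11

Convert departure to UTC: 3:55 AM − 11:00 = 4:55 PM UTC on Dec 8.
Add 15 hours 45 minutes leg 1 → 8:40 AM UTC (Dec 9).
Add 5 hours 53 minutes layover in Thornfield → 2:33 PM UTC.
Add 2 hours 25 minutes leg 2 → 4:58 PM UTC.
Add 3 hours and 35 minutes layover in Kabul → 8:33 PM UTC.
Add 15 hours 55 minutes leg 3 → 12:28 PM UTC (Dec 10).
Add 4 hours and 23 minutes layover in Auckland → 4:51 PM UTC.
Add 15 hours and 2 minutes leg 4 → 7:53 AM UTC (Dec 11).
Bogota is UTC−5:00, so local arrival = 7:53 AM − 5:00 = 2:53 AM on Dec 11.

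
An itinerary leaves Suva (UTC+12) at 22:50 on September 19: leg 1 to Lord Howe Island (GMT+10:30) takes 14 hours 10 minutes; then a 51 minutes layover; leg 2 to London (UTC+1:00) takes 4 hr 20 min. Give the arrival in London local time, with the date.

07:11 on September 20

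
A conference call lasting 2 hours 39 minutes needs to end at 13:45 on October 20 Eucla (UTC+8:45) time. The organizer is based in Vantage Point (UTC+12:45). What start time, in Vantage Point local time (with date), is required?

Target end time in UTC: 13:45 − 8:45 = 05:00 on Oct 20.
Subtract 2 hours 39 minutes → start 02:21 UTC on Oct 20.
Vantage Point is UTC+12:45: 02:21 + 12:45 = 15:06 on Oct 20.

15:06 on Oct 20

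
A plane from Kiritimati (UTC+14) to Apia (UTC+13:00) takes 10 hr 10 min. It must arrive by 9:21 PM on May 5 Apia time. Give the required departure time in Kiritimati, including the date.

12:11 PM on May 5

Target arrival in UTC: 9:21 PM − 13:00 = 8:21 AM on May 5.
Subtract 10 hours and 10 minutes → departure 10:11 PM UTC on May 4.
Kiritimati is UTC+14:00: 10:11 PM + 14:00 = 12:11 PM on May 5.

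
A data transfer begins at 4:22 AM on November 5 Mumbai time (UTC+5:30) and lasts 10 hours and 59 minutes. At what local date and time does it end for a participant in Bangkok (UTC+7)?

4:51 PM on November 5

Bangkok is 1:30 ahead of Mumbai.
After 10 hours and 59 minutes it is 3:21 PM in Mumbai.
Shift by the zone difference: 3:21 PM + 1:30 = 4:51 PM on Nov 5 in Bangkok.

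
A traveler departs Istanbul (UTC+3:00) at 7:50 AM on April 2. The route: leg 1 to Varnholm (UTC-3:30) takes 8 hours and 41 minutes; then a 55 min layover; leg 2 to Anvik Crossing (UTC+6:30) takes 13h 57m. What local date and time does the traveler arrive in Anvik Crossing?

10:53 AM on April 3

Convert departure to UTC: 7:50 AM − 3:00 = 4:50 AM UTC on Apr 2.
Add 8 hours and 41 minutes leg 1 → 1:31 PM UTC.
Add 55 minutes layover in Varnholm → 2:26 PM UTC.
Add 13 hours 57 minutes leg 2 → 4:23 AM UTC (Apr 3).
Anvik Crossing is UTC+6:30, so local arrival = 4:23 AM + 6:30 = 10:53 AM on Apr 3.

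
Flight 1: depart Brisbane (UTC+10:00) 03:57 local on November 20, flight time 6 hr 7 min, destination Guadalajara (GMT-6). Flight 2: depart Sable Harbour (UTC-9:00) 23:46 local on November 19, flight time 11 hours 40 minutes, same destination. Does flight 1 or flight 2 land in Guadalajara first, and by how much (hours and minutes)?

the first, by 20 hours 22 minutes

Flight 1 in UTC: 03:57 − 10:00 = 17:57 on Nov 19.
+6 hours and 7 minutes → arrive 00:04 UTC on Nov 20.
Flight 2 in UTC: 23:46 + 9:00 = 08:46 on Nov 20.
+11 hours 40 minutes → arrive 20:26 UTC on Nov 20.
Flight 1 lands earlier by 20 hours 22 minutes.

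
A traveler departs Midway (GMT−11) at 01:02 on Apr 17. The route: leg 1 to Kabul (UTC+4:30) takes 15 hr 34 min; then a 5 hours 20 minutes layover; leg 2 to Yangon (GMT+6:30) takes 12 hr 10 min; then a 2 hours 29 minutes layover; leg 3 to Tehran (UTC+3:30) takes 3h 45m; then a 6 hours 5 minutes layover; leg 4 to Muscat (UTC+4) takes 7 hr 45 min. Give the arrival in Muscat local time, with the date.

Convert departure to UTC: 01:02 + 11:00 = 12:02 UTC on Apr 17.
Add 15 hours 34 minutes leg 1 → 03:36 UTC (Apr 18).
Add 5 hours and 20 minutes layover in Kabul → 08:56 UTC.
Add 12 hours and 10 minutes leg 2 → 21:06 UTC.
Add 2 hours and 29 minutes layover in Yangon → 23:35 UTC.
Add 3 hours and 45 minutes leg 3 → 03:20 UTC (Apr 19).
Add 6 hours and 5 minutes layover in Tehran → 09:25 UTC.
Add 7 hours and 45 minutes leg 4 → 17:10 UTC.
Muscat is UTC+4:00, so local arrival = 17:10 + 4:00 = 21:10 on Apr 19.

21:10 on April 19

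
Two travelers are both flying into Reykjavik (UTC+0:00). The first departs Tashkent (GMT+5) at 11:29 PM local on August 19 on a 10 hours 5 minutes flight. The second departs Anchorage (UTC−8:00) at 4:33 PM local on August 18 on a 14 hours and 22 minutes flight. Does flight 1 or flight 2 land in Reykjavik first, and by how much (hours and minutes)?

the second, by 13 hours 39 minutes

Flight 1 in UTC: 11:29 PM − 5:00 = 6:29 PM on Aug 19.
+10 hours and 5 minutes → arrive 4:34 AM UTC on Aug 20.
Flight 2 in UTC: 4:33 PM + 8:00 = 12:33 AM on Aug 19.
+14 hours and 22 minutes → arrive 2:55 PM UTC on Aug 19.
Flight 2 lands earlier by 13 hours 39 minutes.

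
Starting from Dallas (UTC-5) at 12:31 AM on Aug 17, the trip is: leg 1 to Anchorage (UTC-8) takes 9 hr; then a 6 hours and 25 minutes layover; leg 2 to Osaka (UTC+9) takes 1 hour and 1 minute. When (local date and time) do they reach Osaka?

Convert departure to UTC: 12:31 AM + 5:00 = 5:31 AM UTC on Aug 17.
Add 9 hours leg 1 → 2:31 PM UTC.
Add 6 hours and 25 minutes layover in Anchorage → 8:56 PM UTC.
Add 1 hour 1 minute leg 2 → 9:57 PM UTC.
Osaka is UTC+9:00, so local arrival = 9:57 PM + 9:00 = 6:57 AM on Aug 18.

6:57 AM on August 18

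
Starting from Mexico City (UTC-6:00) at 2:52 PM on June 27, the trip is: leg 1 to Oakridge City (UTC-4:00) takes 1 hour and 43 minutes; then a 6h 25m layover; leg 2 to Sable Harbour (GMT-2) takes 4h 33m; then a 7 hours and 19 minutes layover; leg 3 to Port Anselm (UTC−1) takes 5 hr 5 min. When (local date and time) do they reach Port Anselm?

8:57 PM on June 28

Convert departure to UTC: 2:52 PM + 6:00 = 8:52 PM UTC on Jun 27.
Add 1 hour and 43 minutes leg 1 → 10:35 PM UTC.
Add 6 hours 25 minutes layover in Oakridge City → 5:00 AM UTC (Jun 28).
Add 4 hours and 33 minutes leg 2 → 9:33 AM UTC.
Add 7 hours 19 minutes layover in Sable Harbour → 4:52 PM UTC.
Add 5 hours 5 minutes leg 3 → 9:57 PM UTC.
Port Anselm is UTC−1:00, so local arrival = 9:57 PM − 1:00 = 8:57 PM on Jun 28.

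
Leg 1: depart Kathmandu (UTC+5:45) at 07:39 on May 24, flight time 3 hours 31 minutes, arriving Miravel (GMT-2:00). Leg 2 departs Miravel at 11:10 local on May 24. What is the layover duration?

Convert departure to UTC: 07:39 − 5:45 = 01:54 UTC on May 24.
Add 3 hours and 31 minutes flight time → 05:25 UTC.
Miravel is UTC−2:00, so local arrival = 05:25 − 2:00 = 03:25 on May 24.
Layover = 11:10 − 03:25 = 7 hours 45 minutes.

7 hours 45 minutes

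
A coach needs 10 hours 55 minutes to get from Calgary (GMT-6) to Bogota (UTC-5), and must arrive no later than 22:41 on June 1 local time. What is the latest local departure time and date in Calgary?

10:46 on Jun 1

Target arrival in UTC: 22:41 + 5:00 = 03:41 on Jun 2.
Subtract 10 hours 55 minutes → departure 16:46 UTC on Jun 1.
Calgary is UTC−6:00: 16:46 − 6:00 = 10:46 on Jun 1.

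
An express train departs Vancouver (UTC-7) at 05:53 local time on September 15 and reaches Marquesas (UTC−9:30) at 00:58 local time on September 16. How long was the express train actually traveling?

Departure in UTC: 05:53 + 7:00 = 12:53 on Sep 15.
Arrival in UTC: 00:58 + 9:30 = 10:28 on Sep 16.
Elapsed = 10:28 − 12:53 (+1 day) = 21 hours 35 minutes.

21 hours 35 minutes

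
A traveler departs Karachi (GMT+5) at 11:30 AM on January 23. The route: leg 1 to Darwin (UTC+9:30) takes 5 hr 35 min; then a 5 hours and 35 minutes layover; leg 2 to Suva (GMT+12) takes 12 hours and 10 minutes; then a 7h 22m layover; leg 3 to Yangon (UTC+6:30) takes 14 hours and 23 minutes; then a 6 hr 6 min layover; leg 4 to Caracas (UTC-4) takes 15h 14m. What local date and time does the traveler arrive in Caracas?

Convert departure to UTC: 11:30 AM − 5:00 = 6:30 AM UTC on Jan 23.
Add 5 hours and 35 minutes leg 1 → 12:05 PM UTC.
Add 5 hours 35 minutes layover in Darwin → 5:40 PM UTC.
Add 12 hours and 10 minutes leg 2 → 5:50 AM UTC (Jan 24).
Add 7 hours and 22 minutes layover in Suva → 1:12 PM UTC.
Add 14 hours 23 minutes leg 3 → 3:35 AM UTC (Jan 25).
Add 6 hours and 6 minutes layover in Yangon → 9:41 AM UTC.
Add 15 hours 14 minutes leg 4 → 12:55 AM UTC (Jan 26).
Caracas is UTC−4:00, so local arrival = 12:55 AM − 4:00 = 8:55 PM on Jan 25.

8:55 PM on Jan 25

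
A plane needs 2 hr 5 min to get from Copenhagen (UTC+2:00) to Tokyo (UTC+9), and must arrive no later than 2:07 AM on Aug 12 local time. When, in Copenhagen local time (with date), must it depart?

5:02 PM on Aug 11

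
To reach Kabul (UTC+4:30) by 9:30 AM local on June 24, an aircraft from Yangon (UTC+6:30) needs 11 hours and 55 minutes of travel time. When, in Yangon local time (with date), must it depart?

11:35 PM on June 23

Target arrival in UTC: 9:30 AM − 4:30 = 5:00 AM on Jun 24.
Subtract 11 hours and 55 minutes → departure 5:05 PM UTC on Jun 23.
Yangon is UTC+6:30: 5:05 PM + 6:30 = 11:35 PM on Jun 23.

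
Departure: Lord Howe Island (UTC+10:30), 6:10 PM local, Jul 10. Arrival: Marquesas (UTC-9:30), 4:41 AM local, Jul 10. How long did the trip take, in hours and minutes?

6 hours 31 minutes

Departure in UTC: 6:10 PM − 10:30 = 7:40 AM on Jul 10.
Arrival in UTC: 4:41 AM + 9:30 = 2:11 PM on Jul 10.
Elapsed = 2:11 PM − 7:40 AM = 6 hours 31 minutes.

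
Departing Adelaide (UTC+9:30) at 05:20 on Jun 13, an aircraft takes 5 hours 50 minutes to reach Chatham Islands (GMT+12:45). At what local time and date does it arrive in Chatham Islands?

14:25 on June 13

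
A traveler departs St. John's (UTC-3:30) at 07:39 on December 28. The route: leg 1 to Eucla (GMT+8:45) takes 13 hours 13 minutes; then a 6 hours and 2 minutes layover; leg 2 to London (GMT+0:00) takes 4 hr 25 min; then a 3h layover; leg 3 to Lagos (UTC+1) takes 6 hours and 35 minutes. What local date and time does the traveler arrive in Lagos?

Convert departure to UTC: 07:39 + 3:30 = 11:09 UTC on Dec 28.
Add 13 hours 13 minutes leg 1 → 00:22 UTC (Dec 29).
Add 6 hours and 2 minutes layover in Eucla → 06:24 UTC.
Add 4 hours 25 minutes leg 2 → 10:49 UTC.
Add 3 hours layover in London → 13:49 UTC.
Add 6 hours and 35 minutes leg 3 → 20:24 UTC.
Lagos is UTC+1:00, so local arrival = 20:24 + 1:00 = 21:24 on Dec 29.

21:24 on December 29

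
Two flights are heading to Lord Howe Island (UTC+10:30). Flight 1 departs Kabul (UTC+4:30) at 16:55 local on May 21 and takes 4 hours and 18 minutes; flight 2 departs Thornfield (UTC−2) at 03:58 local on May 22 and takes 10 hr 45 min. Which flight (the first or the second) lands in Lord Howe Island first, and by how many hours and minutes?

the first, by 24 hours

Flight 1 in UTC: 16:55 − 4:30 = 12:25 on May 21.
+4 hours 18 minutes → arrive 16:43 UTC on May 21.
Flight 2 in UTC: 03:58 + 2:00 = 05:58 on May 22.
+10 hours and 45 minutes → arrive 16:43 UTC on May 22.
Flight 1 lands earlier by 24 hours.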